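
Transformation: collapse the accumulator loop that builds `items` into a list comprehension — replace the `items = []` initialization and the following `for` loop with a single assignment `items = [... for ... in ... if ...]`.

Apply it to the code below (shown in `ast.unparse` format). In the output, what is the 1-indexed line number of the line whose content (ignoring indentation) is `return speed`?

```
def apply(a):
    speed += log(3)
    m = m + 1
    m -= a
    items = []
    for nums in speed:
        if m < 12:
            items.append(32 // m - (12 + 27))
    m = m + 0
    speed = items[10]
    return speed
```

Transformed code:
def apply(a):
    speed += log(3)
    m = m + 1
    m -= a
    items = [32 // m - (12 + 27) for nums in speed if m < 12]
    m = m + 0
    speed = items[10]
    return speed

8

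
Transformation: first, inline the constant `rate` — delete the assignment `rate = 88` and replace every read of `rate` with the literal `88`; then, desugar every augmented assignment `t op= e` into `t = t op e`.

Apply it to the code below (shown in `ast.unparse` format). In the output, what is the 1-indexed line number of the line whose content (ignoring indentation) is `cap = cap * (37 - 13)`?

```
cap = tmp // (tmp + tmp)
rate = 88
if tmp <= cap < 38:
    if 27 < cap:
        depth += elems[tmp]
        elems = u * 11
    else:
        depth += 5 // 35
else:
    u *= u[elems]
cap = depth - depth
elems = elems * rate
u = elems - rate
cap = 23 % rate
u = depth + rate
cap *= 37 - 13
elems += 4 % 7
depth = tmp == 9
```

15

Transformed code:
cap = tmp // (tmp + tmp)
if tmp <= cap < 38:
    if 27 < cap:
        depth = depth + elems[tmp]
        elems = u * 11
    else:
        depth = depth + 5 // 35
else:
    u = u * u[elems]
cap = depth - depth
elems = elems * 88
u = elems - 88
cap = 23 % 88
u = depth + 88
cap = cap * (37 - 13)
elems = elems + 4 % 7
depth = tmp == 9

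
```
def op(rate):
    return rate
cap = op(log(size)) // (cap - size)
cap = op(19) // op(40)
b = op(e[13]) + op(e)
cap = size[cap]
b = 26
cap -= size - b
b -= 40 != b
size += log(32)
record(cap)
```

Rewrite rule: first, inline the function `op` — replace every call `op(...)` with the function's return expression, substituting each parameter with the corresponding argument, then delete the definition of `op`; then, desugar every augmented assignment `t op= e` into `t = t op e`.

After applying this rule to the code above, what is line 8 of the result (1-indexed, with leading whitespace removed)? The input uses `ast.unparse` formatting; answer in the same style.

size = size + log(32)

Transformed code:
cap = log(size) // (cap - size)
cap = 19 // 40
b = e[13] + e
cap = size[cap]
b = 26
cap = cap - (size - b)
b = b - (40 != b)
size = size + log(32)
record(cap)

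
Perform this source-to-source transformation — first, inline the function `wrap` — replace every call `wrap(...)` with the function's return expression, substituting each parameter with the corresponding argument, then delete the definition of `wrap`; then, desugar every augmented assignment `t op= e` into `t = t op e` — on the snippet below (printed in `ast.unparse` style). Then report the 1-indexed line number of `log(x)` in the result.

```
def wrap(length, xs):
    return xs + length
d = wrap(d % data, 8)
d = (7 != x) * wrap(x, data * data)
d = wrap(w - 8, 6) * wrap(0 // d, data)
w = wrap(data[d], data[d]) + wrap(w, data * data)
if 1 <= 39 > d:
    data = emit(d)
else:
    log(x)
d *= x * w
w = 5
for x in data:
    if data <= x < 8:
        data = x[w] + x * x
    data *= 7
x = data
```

8

Transformed code:
d = 8 + d % data
d = (7 != x) * (data * data + x)
d = (6 + (w - 8)) * (data + 0 // d)
w = data[d] + data[d] + (data * data + w)
if 1 <= 39 > d:
    data = emit(d)
else:
    log(x)
d = d * (x * w)
w = 5
for x in data:
    if data <= x < 8:
        data = x[w] + x * x
    data = data * 7
x = data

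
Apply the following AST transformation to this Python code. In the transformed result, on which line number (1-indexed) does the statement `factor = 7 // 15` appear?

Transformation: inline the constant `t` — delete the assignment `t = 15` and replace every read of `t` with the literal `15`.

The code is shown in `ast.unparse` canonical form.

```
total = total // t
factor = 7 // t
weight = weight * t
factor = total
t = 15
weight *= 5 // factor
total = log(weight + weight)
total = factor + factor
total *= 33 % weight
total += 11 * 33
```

2

Transformed code:
total = total // 15
factor = 7 // 15
weight = weight * 15
factor = total
weight *= 5 // factor
total = log(weight + weight)
total = factor + factor
total *= 33 % weight
total += 11 * 33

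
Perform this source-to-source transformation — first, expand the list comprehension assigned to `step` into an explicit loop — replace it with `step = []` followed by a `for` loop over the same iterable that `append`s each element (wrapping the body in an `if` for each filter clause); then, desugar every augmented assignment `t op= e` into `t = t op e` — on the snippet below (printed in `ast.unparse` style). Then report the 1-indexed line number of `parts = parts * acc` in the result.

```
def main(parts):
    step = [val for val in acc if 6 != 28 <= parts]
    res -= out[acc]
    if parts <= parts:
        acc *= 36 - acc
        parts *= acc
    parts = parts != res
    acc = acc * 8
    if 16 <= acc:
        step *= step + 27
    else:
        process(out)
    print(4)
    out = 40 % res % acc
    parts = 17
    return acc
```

Transformed code:
def main(parts):
    step = []
    for val in acc:
        if 6 != 28 <= parts:
            step.append(val)
    res = res - out[acc]
    if parts <= parts:
        acc = acc * (36 - acc)
        parts = parts * acc
    parts = parts != res
    acc = acc * 8
    if 16 <= acc:
        step = step * (step + 27)
    else:
        process(out)
    print(4)
    out = 40 % res % acc
    parts = 17
    return acc

9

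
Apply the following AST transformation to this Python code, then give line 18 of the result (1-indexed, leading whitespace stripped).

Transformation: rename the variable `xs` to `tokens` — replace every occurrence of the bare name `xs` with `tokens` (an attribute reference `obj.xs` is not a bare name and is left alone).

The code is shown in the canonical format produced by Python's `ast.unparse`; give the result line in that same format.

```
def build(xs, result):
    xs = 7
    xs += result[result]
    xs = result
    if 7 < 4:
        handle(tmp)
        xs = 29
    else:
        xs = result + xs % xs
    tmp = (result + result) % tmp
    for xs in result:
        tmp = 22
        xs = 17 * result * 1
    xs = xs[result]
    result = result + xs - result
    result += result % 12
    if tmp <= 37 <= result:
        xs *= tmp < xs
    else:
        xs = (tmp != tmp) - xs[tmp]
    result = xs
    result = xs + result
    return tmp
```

Transformed code:
def build(tokens, result):
    tokens = 7
    tokens += result[result]
    tokens = result
    if 7 < 4:
        handle(tmp)
        tokens = 29
    else:
        tokens = result + tokens % tokens
    tmp = (result + result) % tmp
    for tokens in result:
        tmp = 22
        tokens = 17 * result * 1
    tokens = tokens[result]
    result = result + tokens - result
    result += result % 12
    if tmp <= 37 <= result:
        tokens *= tmp < tokens
    else:
        tokens = (tmp != tmp) - tokens[tmp]
    result = tokens
    result = tokens + result
    return tmp

tokens *= tmp < tokens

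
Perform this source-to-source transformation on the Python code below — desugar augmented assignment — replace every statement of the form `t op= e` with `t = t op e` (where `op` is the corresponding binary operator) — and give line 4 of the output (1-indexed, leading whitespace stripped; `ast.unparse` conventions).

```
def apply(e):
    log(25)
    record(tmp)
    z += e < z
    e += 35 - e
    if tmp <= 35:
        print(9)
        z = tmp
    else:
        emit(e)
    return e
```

Transformed code:
def apply(e):
    log(25)
    record(tmp)
    z = z + (e < z)
    e = e + (35 - e)
    if tmp <= 35:
        print(9)
        z = tmp
    else:
        emit(e)
    return e

z = z + (e < z)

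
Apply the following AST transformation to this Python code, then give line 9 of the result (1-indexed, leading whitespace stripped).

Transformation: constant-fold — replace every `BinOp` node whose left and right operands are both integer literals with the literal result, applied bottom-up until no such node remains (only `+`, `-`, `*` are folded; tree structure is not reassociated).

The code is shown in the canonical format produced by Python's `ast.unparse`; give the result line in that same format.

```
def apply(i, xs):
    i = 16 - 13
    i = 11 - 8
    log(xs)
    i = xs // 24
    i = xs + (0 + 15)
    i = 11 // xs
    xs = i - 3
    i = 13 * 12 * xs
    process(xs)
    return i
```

i = 156 * xs

Transformed code:
def apply(i, xs):
    i = 3
    i = 3
    log(xs)
    i = xs // 24
    i = xs + 15
    i = 11 // xs
    xs = i - 3
    i = 156 * xs
    process(xs)
    return i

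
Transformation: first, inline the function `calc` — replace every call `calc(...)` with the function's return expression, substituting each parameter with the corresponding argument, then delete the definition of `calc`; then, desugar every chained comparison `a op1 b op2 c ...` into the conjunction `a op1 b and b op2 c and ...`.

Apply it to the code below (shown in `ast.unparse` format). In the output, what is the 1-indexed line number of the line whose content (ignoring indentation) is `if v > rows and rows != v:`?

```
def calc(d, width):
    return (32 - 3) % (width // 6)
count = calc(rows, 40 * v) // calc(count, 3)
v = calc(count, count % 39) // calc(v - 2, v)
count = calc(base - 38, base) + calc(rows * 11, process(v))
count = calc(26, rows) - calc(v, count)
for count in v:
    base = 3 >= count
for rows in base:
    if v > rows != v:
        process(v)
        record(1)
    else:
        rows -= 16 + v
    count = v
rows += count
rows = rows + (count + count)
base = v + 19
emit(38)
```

Transformed code:
count = (32 - 3) % (40 * v // 6) // ((32 - 3) % (3 // 6))
v = (32 - 3) % (count % 39 // 6) // ((32 - 3) % (v // 6))
count = (32 - 3) % (base // 6) + (32 - 3) % (process(v) // 6)
count = (32 - 3) % (rows // 6) - (32 - 3) % (count // 6)
for count in v:
    base = 3 >= count
for rows in base:
    if v > rows and rows != v:
        process(v)
        record(1)
    else:
        rows -= 16 + v
    count = v
rows += count
rows = rows + (count + count)
base = v + 19
emit(38)

8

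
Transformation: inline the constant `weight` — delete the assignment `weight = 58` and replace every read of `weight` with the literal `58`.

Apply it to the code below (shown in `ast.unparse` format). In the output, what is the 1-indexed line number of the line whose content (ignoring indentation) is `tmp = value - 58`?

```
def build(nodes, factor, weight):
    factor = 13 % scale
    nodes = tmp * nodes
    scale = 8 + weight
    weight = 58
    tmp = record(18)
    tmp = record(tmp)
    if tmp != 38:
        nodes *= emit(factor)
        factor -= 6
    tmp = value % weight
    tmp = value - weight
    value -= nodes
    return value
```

11

Transformed code:
def build(nodes, factor, weight):
    factor = 13 % scale
    nodes = tmp * nodes
    scale = 8 + 58
    tmp = record(18)
    tmp = record(tmp)
    if tmp != 38:
        nodes *= emit(factor)
        factor -= 6
    tmp = value % 58
    tmp = value - 58
    value -= nodes
    return value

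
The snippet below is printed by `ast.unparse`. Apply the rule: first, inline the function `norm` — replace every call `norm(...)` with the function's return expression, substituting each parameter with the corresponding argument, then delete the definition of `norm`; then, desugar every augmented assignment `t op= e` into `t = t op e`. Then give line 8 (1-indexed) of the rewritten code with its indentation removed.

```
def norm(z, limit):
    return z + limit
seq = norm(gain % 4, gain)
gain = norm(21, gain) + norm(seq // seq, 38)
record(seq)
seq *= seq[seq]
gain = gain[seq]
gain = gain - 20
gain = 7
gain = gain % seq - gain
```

Transformed code:
seq = gain % 4 + gain
gain = 21 + gain + (seq // seq + 38)
record(seq)
seq = seq * seq[seq]
gain = gain[seq]
gain = gain - 20
gain = 7
gain = gain % seq - gain

gain = gain % seq - gain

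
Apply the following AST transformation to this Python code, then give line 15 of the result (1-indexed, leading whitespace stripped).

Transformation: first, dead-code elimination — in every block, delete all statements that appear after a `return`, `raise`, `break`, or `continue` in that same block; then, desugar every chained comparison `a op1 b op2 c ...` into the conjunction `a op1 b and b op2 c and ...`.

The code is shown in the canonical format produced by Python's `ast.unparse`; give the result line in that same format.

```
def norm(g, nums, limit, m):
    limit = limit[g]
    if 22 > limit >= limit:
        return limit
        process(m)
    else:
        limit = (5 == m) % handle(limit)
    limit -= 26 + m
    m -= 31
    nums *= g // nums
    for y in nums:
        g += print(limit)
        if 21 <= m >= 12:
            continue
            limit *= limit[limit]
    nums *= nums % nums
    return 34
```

Transformed code:
def norm(g, nums, limit, m):
    limit = limit[g]
    if 22 > limit and limit >= limit:
        return limit
    else:
        limit = (5 == m) % handle(limit)
    limit -= 26 + m
    m -= 31
    nums *= g // nums
    for y in nums:
        g += print(limit)
        if 21 <= m and m >= 12:
            continue
    nums *= nums % nums
    return 34

return 34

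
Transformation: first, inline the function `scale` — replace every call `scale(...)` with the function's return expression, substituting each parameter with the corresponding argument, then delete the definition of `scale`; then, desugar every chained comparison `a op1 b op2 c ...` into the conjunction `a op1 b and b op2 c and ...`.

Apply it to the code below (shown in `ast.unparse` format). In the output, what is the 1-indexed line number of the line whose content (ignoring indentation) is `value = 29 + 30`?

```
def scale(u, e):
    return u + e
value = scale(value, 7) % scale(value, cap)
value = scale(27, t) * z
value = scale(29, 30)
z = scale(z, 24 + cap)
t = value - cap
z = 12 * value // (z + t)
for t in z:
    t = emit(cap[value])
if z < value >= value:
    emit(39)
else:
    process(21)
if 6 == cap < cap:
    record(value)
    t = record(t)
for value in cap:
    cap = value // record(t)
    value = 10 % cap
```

3

Transformed code:
value = (value + 7) % (value + cap)
value = (27 + t) * z
value = 29 + 30
z = z + (24 + cap)
t = value - cap
z = 12 * value // (z + t)
for t in z:
    t = emit(cap[value])
if z < value and value >= value:
    emit(39)
else:
    process(21)
if 6 == cap and cap < cap:
    record(value)
    t = record(t)
for value in cap:
    cap = value // record(t)
    value = 10 % cap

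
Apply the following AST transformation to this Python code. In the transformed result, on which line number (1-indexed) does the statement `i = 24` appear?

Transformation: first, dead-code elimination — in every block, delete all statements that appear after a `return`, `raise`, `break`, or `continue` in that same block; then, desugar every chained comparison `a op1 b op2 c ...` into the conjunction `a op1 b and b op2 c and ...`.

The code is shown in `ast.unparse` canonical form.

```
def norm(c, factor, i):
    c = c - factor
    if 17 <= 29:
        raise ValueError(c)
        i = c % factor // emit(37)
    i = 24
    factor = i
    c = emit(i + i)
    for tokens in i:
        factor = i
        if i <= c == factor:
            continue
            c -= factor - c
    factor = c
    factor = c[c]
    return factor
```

Transformed code:
def norm(c, factor, i):
    c = c - factor
    if 17 <= 29:
        raise ValueError(c)
    i = 24
    factor = i
    c = emit(i + i)
    for tokens in i:
        factor = i
        if i <= c and c == factor:
            continue
    factor = c
    factor = c[c]
    return factor

5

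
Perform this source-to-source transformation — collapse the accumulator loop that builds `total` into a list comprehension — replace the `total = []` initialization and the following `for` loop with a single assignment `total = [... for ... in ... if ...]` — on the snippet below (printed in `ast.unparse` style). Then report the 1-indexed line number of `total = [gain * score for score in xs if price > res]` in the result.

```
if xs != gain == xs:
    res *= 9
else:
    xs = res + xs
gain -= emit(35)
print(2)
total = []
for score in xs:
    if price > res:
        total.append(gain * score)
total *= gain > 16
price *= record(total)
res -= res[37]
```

Transformed code:
if xs != gain == xs:
    res *= 9
else:
    xs = res + xs
gain -= emit(35)
print(2)
total = [gain * score for score in xs if price > res]
total *= gain > 16
price *= record(total)
res -= res[37]

7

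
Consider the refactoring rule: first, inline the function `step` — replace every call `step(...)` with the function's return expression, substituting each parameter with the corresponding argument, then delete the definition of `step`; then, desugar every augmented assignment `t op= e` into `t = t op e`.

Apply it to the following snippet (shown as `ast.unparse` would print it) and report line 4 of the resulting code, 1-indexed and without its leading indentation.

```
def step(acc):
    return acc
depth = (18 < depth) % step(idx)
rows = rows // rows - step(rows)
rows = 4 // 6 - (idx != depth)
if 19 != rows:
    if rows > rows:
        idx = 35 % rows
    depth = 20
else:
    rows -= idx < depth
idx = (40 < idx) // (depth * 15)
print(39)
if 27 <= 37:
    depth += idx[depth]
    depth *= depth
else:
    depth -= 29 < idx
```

if 19 != rows:

Transformed code:
depth = (18 < depth) % idx
rows = rows // rows - rows
rows = 4 // 6 - (idx != depth)
if 19 != rows:
    if rows > rows:
        idx = 35 % rows
    depth = 20
else:
    rows = rows - (idx < depth)
idx = (40 < idx) // (depth * 15)
print(39)
if 27 <= 37:
    depth = depth + idx[depth]
    depth = depth * depth
else:
    depth = depth - (29 < idx)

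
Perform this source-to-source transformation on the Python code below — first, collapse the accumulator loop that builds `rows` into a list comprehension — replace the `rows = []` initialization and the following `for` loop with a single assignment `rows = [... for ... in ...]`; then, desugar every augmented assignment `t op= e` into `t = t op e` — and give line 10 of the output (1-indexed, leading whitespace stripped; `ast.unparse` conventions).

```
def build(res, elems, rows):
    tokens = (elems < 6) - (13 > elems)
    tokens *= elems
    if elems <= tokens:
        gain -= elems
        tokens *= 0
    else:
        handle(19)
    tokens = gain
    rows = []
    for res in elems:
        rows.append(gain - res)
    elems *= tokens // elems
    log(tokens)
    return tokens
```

Transformed code:
def build(res, elems, rows):
    tokens = (elems < 6) - (13 > elems)
    tokens = tokens * elems
    if elems <= tokens:
        gain = gain - elems
        tokens = tokens * 0
    else:
        handle(19)
    tokens = gain
    rows = [gain - res for res in elems]
    elems = elems * (tokens // elems)
    log(tokens)
    return tokens

rows = [gain - res for res in elems]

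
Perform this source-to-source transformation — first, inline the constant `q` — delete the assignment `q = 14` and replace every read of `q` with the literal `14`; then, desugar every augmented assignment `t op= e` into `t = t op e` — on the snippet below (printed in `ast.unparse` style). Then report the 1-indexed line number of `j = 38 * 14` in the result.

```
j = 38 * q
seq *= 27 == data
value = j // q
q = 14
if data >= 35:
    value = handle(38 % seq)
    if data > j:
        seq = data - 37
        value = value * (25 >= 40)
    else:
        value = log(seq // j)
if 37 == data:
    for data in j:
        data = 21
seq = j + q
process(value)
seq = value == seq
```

Transformed code:
j = 38 * 14
seq = seq * (27 == data)
value = j // 14
if data >= 35:
    value = handle(38 % seq)
    if data > j:
        seq = data - 37
        value = value * (25 >= 40)
    else:
        value = log(seq // j)
if 37 == data:
    for data in j:
        data = 21
seq = j + 14
process(value)
seq = value == seq

1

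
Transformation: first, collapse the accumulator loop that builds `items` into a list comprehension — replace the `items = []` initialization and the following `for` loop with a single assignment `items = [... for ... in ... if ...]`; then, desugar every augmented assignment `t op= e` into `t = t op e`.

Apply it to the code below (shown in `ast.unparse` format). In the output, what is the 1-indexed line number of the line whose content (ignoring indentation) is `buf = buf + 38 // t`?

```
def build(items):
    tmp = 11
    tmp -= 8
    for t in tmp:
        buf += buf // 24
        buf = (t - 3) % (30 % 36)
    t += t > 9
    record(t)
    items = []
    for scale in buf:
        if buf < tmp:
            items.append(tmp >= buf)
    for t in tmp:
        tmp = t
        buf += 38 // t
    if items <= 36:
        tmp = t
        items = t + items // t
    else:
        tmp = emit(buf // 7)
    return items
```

12

Transformed code:
def build(items):
    tmp = 11
    tmp = tmp - 8
    for t in tmp:
        buf = buf + buf // 24
        buf = (t - 3) % (30 % 36)
    t = t + (t > 9)
    record(t)
    items = [tmp >= buf for scale in buf if buf < tmp]
    for t in tmp:
        tmp = t
        buf = buf + 38 // t
    if items <= 36:
        tmp = t
        items = t + items // t
    else:
        tmp = emit(buf // 7)
    return items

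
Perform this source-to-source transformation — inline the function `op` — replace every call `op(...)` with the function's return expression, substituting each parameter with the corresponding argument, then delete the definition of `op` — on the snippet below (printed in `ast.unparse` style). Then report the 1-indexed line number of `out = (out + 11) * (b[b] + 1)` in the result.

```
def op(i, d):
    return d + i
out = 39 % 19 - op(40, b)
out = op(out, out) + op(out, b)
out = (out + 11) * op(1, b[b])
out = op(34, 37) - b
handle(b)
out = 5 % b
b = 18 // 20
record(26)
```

3

Transformed code:
out = 39 % 19 - (b + 40)
out = out + out + (b + out)
out = (out + 11) * (b[b] + 1)
out = 37 + 34 - b
handle(b)
out = 5 % b
b = 18 // 20
record(26)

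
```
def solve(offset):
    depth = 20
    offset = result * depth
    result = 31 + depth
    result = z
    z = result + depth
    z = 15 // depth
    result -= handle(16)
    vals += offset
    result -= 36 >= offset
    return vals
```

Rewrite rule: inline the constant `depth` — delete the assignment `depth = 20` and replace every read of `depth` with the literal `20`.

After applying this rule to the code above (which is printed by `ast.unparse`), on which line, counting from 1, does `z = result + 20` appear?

5

Transformed code:
def solve(offset):
    offset = result * 20
    result = 31 + 20
    result = z
    z = result + 20
    z = 15 // 20
    result -= handle(16)
    vals += offset
    result -= 36 >= offset
    return vals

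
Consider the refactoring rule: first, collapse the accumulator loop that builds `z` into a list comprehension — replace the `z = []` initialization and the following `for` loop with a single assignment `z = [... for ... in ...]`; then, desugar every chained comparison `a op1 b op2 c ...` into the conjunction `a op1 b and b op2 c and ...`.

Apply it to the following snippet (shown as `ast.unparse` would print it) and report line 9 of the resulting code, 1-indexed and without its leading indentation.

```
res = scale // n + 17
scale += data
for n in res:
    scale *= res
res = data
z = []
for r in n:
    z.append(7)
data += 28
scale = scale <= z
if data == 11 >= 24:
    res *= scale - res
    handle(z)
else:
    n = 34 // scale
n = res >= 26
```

if data == 11 and 11 >= 24:

Transformed code:
res = scale // n + 17
scale += data
for n in res:
    scale *= res
res = data
z = [7 for r in n]
data += 28
scale = scale <= z
if data == 11 and 11 >= 24:
    res *= scale - res
    handle(z)
else:
    n = 34 // scale
n = res >= 26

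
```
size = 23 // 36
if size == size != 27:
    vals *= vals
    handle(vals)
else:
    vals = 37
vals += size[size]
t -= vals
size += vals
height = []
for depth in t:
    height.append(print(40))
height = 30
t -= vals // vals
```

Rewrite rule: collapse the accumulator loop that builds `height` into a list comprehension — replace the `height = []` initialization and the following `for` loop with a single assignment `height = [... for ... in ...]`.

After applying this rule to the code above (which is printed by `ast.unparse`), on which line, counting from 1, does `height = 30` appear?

11

Transformed code:
size = 23 // 36
if size == size != 27:
    vals *= vals
    handle(vals)
else:
    vals = 37
vals += size[size]
t -= vals
size += vals
height = [print(40) for depth in t]
height = 30
t -= vals // vals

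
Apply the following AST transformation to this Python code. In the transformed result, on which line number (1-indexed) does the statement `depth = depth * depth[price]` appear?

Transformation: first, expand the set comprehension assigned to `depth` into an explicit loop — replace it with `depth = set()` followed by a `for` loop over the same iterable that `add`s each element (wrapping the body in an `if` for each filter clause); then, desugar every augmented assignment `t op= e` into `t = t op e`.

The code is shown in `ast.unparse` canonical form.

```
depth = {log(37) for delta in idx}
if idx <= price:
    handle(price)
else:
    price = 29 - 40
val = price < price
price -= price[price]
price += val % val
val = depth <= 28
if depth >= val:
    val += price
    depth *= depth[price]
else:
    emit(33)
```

14

Transformed code:
depth = set()
for delta in idx:
    depth.add(log(37))
if idx <= price:
    handle(price)
else:
    price = 29 - 40
val = price < price
price = price - price[price]
price = price + val % val
val = depth <= 28
if depth >= val:
    val = val + price
    depth = depth * depth[price]
else:
    emit(33)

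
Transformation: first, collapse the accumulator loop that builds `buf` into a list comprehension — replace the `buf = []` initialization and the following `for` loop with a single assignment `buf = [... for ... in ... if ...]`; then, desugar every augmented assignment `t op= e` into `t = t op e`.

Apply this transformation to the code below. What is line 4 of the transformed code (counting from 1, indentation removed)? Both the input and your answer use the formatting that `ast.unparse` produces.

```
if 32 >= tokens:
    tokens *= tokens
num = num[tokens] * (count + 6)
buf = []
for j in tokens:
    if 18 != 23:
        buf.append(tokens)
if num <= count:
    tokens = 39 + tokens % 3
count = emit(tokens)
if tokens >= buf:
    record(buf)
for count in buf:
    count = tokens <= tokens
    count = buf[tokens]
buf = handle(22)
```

buf = [tokens for j in tokens if 18 != 23]

Transformed code:
if 32 >= tokens:
    tokens = tokens * tokens
num = num[tokens] * (count + 6)
buf = [tokens for j in tokens if 18 != 23]
if num <= count:
    tokens = 39 + tokens % 3
count = emit(tokens)
if tokens >= buf:
    record(buf)
for count in buf:
    count = tokens <= tokens
    count = buf[tokens]
buf = handle(22)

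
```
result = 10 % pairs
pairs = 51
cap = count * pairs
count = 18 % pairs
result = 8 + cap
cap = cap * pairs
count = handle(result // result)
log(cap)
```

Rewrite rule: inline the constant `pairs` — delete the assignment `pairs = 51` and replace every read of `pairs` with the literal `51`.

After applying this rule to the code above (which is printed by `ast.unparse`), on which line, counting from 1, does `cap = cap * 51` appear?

Transformed code:
result = 10 % 51
cap = count * 51
count = 18 % 51
result = 8 + cap
cap = cap * 51
count = handle(result // result)
log(cap)

5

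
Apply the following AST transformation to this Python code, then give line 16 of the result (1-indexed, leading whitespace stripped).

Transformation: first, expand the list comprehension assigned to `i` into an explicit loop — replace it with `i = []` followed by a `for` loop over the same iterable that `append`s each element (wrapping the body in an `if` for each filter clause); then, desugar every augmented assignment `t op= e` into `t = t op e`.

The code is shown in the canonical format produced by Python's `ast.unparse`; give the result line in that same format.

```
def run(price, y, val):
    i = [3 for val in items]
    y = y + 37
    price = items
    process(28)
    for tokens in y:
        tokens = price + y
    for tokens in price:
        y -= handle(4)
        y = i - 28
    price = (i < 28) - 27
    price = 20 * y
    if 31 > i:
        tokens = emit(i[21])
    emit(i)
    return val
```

Transformed code:
def run(price, y, val):
    i = []
    for val in items:
        i.append(3)
    y = y + 37
    price = items
    process(28)
    for tokens in y:
        tokens = price + y
    for tokens in price:
        y = y - handle(4)
        y = i - 28
    price = (i < 28) - 27
    price = 20 * y
    if 31 > i:
        tokens = emit(i[21])
    emit(i)
    return val

tokens = emit(i[21])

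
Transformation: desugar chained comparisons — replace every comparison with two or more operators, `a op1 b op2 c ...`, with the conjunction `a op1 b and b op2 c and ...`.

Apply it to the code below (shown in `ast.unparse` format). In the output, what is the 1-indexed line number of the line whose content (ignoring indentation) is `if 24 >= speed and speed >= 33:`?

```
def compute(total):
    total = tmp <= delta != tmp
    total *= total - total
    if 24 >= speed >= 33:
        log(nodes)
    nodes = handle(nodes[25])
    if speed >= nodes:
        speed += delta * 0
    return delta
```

4

Transformed code:
def compute(total):
    total = tmp <= delta and delta != tmp
    total *= total - total
    if 24 >= speed and speed >= 33:
        log(nodes)
    nodes = handle(nodes[25])
    if speed >= nodes:
        speed += delta * 0
    return delta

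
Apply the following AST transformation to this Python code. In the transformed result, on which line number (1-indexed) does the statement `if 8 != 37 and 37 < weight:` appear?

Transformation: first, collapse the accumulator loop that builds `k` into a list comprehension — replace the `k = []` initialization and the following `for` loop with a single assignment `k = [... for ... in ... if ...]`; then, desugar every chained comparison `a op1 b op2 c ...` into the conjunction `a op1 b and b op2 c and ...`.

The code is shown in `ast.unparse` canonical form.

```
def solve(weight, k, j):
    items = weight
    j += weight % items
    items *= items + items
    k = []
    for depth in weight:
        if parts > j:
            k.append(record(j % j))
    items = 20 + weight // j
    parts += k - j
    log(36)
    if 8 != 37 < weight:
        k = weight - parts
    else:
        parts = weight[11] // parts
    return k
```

9

Transformed code:
def solve(weight, k, j):
    items = weight
    j += weight % items
    items *= items + items
    k = [record(j % j) for depth in weight if parts > j]
    items = 20 + weight // j
    parts += k - j
    log(36)
    if 8 != 37 and 37 < weight:
        k = weight - parts
    else:
        parts = weight[11] // parts
    return k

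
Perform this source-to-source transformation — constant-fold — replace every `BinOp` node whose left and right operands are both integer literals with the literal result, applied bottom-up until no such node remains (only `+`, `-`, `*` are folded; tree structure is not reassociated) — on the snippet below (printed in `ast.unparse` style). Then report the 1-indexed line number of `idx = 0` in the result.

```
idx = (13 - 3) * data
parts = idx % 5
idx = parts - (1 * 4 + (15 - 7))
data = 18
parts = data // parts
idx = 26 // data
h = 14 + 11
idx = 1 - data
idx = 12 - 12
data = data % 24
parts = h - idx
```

Transformed code:
idx = 10 * data
parts = idx % 5
idx = parts - 12
data = 18
parts = data // parts
idx = 26 // data
h = 25
idx = 1 - data
idx = 0
data = data % 24
parts = h - idx

9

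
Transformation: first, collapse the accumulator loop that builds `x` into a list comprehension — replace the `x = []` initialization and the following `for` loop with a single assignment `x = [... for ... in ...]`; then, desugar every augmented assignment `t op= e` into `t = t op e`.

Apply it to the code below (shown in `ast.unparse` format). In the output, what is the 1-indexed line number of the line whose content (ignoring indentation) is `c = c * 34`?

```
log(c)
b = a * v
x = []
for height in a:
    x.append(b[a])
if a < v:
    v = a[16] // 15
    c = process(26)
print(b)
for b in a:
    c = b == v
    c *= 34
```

10

Transformed code:
log(c)
b = a * v
x = [b[a] for height in a]
if a < v:
    v = a[16] // 15
    c = process(26)
print(b)
for b in a:
    c = b == v
    c = c * 34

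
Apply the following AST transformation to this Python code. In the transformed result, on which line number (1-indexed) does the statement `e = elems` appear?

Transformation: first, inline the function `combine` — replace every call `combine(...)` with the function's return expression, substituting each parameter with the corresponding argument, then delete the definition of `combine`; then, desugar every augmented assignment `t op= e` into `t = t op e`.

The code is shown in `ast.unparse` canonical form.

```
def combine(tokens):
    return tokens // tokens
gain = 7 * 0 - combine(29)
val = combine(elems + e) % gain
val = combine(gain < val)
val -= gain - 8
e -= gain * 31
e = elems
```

Transformed code:
gain = 7 * 0 - 29 // 29
val = (elems + e) // (elems + e) % gain
val = (gain < val) // (gain < val)
val = val - (gain - 8)
e = e - gain * 31
e = elems

6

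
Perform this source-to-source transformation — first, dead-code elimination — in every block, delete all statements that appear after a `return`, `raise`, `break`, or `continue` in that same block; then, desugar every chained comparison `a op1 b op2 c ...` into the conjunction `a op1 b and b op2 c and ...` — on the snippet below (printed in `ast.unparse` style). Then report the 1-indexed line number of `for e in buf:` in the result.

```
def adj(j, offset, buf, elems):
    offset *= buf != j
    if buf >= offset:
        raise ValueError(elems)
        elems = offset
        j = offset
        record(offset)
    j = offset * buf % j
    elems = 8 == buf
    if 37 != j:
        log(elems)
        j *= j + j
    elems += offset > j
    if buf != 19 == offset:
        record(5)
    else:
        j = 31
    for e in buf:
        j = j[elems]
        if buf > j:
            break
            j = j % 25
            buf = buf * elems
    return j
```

Transformed code:
def adj(j, offset, buf, elems):
    offset *= buf != j
    if buf >= offset:
        raise ValueError(elems)
    j = offset * buf % j
    elems = 8 == buf
    if 37 != j:
        log(elems)
        j *= j + j
    elems += offset > j
    if buf != 19 and 19 == offset:
        record(5)
    else:
        j = 31
    for e in buf:
        j = j[elems]
        if buf > j:
            break
    return j

15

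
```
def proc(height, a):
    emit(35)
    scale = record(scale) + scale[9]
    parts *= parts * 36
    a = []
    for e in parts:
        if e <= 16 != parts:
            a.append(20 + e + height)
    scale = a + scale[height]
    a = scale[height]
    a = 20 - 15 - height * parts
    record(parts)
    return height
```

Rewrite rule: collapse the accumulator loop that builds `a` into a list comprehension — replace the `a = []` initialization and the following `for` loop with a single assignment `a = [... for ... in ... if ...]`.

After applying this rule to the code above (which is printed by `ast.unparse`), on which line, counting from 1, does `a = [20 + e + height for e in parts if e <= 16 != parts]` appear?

Transformed code:
def proc(height, a):
    emit(35)
    scale = record(scale) + scale[9]
    parts *= parts * 36
    a = [20 + e + height for e in parts if e <= 16 != parts]
    scale = a + scale[height]
    a = scale[height]
    a = 20 - 15 - height * parts
    record(parts)
    return height

5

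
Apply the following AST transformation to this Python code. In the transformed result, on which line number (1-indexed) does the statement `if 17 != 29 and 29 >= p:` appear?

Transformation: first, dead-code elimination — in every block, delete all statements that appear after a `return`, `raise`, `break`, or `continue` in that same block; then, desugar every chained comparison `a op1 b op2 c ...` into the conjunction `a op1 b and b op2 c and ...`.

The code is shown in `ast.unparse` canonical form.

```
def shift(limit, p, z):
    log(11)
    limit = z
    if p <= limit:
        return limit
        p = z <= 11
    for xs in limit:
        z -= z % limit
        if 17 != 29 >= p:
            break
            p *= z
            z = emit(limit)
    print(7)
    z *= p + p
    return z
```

8

Transformed code:
def shift(limit, p, z):
    log(11)
    limit = z
    if p <= limit:
        return limit
    for xs in limit:
        z -= z % limit
        if 17 != 29 and 29 >= p:
            break
    print(7)
    z *= p + p
    return z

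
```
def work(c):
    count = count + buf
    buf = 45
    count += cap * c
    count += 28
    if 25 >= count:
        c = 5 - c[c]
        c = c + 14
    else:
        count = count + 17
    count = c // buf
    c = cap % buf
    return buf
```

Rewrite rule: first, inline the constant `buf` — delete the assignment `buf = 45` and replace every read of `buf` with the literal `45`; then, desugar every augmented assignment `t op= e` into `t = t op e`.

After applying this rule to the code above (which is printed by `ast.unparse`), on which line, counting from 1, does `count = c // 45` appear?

10

Transformed code:
def work(c):
    count = count + 45
    count = count + cap * c
    count = count + 28
    if 25 >= count:
        c = 5 - c[c]
        c = c + 14
    else:
        count = count + 17
    count = c // 45
    c = cap % 45
    return 45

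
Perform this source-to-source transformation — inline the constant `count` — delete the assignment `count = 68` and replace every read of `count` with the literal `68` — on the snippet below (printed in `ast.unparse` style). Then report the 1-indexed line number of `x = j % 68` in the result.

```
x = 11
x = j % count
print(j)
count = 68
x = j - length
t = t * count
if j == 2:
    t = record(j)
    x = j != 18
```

Transformed code:
x = 11
x = j % 68
print(j)
x = j - length
t = t * 68
if j == 2:
    t = record(j)
    x = j != 18

2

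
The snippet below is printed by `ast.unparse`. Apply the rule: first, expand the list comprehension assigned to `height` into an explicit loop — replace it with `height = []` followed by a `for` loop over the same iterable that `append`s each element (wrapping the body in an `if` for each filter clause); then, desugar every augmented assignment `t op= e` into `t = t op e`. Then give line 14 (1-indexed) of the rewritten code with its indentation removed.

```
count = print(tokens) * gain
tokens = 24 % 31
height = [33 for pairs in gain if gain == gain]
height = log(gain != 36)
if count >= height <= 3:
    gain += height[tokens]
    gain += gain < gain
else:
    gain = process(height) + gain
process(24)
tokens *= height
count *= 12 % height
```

Transformed code:
count = print(tokens) * gain
tokens = 24 % 31
height = []
for pairs in gain:
    if gain == gain:
        height.append(33)
height = log(gain != 36)
if count >= height <= 3:
    gain = gain + height[tokens]
    gain = gain + (gain < gain)
else:
    gain = process(height) + gain
process(24)
tokens = tokens * height
count = count * (12 % height)

tokens = tokens * height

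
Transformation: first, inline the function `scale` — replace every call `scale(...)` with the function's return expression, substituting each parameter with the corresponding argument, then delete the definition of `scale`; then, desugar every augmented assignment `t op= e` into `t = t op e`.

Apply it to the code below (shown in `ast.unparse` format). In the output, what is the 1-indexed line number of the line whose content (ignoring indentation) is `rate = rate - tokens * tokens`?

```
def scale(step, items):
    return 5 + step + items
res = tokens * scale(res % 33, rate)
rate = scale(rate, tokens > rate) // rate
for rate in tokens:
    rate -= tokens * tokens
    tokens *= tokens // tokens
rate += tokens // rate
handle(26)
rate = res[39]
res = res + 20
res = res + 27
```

4

Transformed code:
res = tokens * (5 + res % 33 + rate)
rate = (5 + rate + (tokens > rate)) // rate
for rate in tokens:
    rate = rate - tokens * tokens
    tokens = tokens * (tokens // tokens)
rate = rate + tokens // rate
handle(26)
rate = res[39]
res = res + 20
res = res + 27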